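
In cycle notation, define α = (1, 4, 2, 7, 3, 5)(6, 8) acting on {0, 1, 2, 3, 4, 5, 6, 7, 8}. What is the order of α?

The cycle type of α is (6, 2, 1).
The order of α is the least common multiple of its cycle lengths: lcm(6, 2) = 6.

6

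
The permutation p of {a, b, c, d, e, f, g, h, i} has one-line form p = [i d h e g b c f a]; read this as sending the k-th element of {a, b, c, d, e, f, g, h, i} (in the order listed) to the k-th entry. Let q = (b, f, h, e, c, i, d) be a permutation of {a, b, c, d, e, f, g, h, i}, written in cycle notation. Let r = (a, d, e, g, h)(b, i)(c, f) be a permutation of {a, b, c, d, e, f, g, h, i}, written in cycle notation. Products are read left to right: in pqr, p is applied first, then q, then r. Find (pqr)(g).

Chase g: p(g) = c; q(c) = i; r(i) = b. Hence (pqr)(g) = b.

b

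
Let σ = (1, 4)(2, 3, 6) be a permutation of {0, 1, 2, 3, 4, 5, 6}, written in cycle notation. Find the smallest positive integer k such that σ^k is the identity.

The disjoint cycles have lengths 3, 2, 1, 1.
Since disjoint cycles commute, ord(σ) = lcm(3, 2) = 6.

6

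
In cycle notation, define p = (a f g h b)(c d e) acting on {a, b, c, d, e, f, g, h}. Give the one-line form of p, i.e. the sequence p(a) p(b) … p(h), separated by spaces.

Image by image: a↦f, b↦a, c↦d, d↦e, e↦c, f↦g, g↦h, h↦b.
So the one-line form is f a d e c g h b.

f a d e c g h b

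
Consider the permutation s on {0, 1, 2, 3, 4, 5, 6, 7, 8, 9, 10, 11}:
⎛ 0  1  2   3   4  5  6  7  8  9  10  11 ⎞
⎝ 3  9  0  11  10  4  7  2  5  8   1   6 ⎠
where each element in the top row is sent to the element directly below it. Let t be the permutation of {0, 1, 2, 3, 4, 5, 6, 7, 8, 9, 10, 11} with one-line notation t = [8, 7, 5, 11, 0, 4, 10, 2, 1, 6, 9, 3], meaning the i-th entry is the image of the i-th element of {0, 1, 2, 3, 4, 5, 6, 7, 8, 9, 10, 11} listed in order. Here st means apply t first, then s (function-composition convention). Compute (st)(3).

First apply t: t(3) = 11, then s(11) = 6. Thus (st)(3) = 6.

6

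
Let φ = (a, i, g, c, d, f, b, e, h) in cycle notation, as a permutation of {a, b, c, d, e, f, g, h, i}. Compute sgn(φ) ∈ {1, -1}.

The cycle lengths are 9.
A cycle of length ℓ contributes ℓ−1 transpositions, so φ is a product of 8 transpositions — even.

1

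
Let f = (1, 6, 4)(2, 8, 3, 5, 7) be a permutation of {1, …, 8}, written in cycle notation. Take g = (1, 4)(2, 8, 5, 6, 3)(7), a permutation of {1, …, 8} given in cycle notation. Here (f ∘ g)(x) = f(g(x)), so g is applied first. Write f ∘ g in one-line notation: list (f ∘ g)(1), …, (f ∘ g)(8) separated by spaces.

For each element, apply g then f: 1 → 4 → 1; 2 → 8 → 3; 3 → 2 → 8; 4 → 1 → 6; 5 → 6 → 4; 6 → 3 → 5; 7 → 7 → 2; 8 → 5 → 7.
So f ∘ g in one-line form is 1 3 8 6 4 5 2 7.

1 3 8 6 4 5 2 7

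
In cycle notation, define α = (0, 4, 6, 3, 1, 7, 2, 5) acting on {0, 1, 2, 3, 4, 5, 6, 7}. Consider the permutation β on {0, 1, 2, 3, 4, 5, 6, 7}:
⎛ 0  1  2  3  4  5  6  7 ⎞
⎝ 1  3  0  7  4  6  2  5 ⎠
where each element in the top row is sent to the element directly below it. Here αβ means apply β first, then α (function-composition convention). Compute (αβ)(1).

β(1) = 3, then α(3) = 1; composing gives (αβ)(1) = 1.

1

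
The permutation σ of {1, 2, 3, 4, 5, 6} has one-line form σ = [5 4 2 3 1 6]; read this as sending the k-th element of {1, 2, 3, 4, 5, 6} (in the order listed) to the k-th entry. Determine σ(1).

5

1 is element number 1 of the domain, and entry number 1 of the one-line form is 5, so σ(1) = 5.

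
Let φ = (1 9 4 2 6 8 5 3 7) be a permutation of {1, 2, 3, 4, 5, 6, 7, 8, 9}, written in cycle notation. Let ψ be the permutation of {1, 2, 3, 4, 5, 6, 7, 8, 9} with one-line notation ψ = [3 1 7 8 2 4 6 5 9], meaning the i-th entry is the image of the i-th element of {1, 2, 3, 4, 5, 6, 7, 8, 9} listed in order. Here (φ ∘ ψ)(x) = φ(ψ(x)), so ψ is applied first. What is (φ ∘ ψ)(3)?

1

First apply ψ: ψ(3) = 7, then φ(7) = 1. Thus (φ ∘ ψ)(3) = 1.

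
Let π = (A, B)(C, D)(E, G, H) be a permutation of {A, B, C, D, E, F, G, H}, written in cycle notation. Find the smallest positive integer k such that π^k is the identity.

6

The cycle type of π is (3, 2, 2, 1).
Since disjoint cycles commute, ord(π) = lcm(3, 2, 2) = 6.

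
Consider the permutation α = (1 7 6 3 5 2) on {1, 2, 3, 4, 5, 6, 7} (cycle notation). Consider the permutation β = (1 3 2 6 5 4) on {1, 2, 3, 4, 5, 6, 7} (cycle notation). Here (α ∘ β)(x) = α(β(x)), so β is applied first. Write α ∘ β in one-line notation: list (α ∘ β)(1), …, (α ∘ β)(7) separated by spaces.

5 3 1 7 4 2 6

(α ∘ β)(x) = α(β(x)). Computing each image: α(β(1)) = α(3) = 5, α(β(2)) = α(6) = 3, α(β(3)) = α(2) = 1, α(β(4)) = α(1) = 7, α(β(5)) = α(4) = 4, α(β(6)) = α(5) = 2, α(β(7)) = α(7) = 6.
Hence α ∘ β = [5 3 1 7 4 2 6].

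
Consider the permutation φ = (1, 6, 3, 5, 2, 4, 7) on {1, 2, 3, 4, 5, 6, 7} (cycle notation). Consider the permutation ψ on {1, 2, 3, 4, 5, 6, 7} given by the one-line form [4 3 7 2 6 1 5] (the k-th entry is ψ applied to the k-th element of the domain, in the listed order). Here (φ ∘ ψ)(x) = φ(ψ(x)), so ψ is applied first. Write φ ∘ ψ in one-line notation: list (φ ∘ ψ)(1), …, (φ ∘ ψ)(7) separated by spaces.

7 5 1 4 3 6 2

(φ ∘ ψ)(x) = φ(ψ(x)). Computing each image: φ(ψ(1)) = φ(4) = 7, φ(ψ(2)) = φ(3) = 5, φ(ψ(3)) = φ(7) = 1, φ(ψ(4)) = φ(2) = 4, φ(ψ(5)) = φ(6) = 3, φ(ψ(6)) = φ(1) = 6, φ(ψ(7)) = φ(5) = 2.
Hence φ ∘ ψ = [7 5 1 4 3 6 2].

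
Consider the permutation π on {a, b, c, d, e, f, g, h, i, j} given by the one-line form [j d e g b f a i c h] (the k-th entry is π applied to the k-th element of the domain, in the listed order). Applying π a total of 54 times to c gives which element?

Tracing c → e → … returns to c after 9 steps, so c lies in a 9-cycle (a j h i c e b d g).
Since the cycle has length 9, π^54 acts on it the same as π^0 (54 mod 9 = 0).
So π^54(c) = c.

c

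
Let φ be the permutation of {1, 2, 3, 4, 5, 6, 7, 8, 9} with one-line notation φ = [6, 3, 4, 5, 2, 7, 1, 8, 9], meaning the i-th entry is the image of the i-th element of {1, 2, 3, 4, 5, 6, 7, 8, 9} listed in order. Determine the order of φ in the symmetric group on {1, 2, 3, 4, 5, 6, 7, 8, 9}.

Writing φ as disjoint cycles, the cycle lengths are 4, 3, 1, 1.
Since disjoint cycles commute, ord(φ) = lcm(4, 3) = 12.

12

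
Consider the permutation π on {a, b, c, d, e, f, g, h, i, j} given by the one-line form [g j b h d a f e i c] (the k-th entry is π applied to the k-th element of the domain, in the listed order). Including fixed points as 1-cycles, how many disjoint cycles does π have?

The cycle decomposition is (a, g, f)(b, j, c)(d, h, e)(i), which has 4 cycles (counting 1-cycles).

4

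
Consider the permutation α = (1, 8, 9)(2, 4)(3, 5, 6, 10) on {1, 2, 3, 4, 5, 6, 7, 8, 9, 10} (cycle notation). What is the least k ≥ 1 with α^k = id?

The disjoint cycles have lengths 4, 3, 2, 1.
The order of α is the least common multiple of its cycle lengths: lcm(4, 3, 2) = 12.

12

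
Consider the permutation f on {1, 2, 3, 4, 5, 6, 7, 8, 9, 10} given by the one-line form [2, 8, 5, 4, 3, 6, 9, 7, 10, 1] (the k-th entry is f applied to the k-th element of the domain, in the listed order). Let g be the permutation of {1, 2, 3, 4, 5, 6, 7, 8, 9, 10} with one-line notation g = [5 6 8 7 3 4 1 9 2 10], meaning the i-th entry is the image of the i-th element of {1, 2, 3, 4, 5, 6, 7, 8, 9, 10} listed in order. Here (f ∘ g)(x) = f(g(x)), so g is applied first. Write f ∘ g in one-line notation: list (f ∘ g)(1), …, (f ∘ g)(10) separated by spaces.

For each element, apply g then f: 1 → 5 → 3; 2 → 6 → 6; 3 → 8 → 7; 4 → 7 → 9; 5 → 3 → 5; 6 → 4 → 4; 7 → 1 → 2; 8 → 9 → 10; 9 → 2 → 8; 10 → 10 → 1.
So f ∘ g in one-line form is 3 6 7 9 5 4 2 10 8 1.

3 6 7 9 5 4 2 10 8 1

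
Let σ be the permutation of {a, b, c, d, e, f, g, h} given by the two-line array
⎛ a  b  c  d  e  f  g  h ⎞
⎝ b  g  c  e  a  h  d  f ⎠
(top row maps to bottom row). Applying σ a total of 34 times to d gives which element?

g

Tracing d → e → … returns to d after 5 steps, so d lies in a 5-cycle (a, b, g, d, e).
Powers repeat with period 5 on this cycle, and 34 mod 5 = 4, so σ^34(d) = σ^4(d).
Advancing 4 steps from d: d → e → a → b → g.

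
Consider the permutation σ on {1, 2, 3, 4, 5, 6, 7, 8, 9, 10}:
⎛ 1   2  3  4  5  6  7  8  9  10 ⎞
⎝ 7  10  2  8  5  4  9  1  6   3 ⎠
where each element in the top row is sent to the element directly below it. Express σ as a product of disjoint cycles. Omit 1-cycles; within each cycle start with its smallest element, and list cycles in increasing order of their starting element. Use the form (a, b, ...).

From 1: 1 → 7 → 9 → 6 → 4 → 8 → 1, closing the cycle (1, 7, 9, 6, 4, 8).
Repeating from the next unused element and collecting all non-trivial cycles gives (1, 7, 9, 6, 4, 8)(2, 10, 3).

(1, 7, 9, 6, 4, 8)(2, 10, 3)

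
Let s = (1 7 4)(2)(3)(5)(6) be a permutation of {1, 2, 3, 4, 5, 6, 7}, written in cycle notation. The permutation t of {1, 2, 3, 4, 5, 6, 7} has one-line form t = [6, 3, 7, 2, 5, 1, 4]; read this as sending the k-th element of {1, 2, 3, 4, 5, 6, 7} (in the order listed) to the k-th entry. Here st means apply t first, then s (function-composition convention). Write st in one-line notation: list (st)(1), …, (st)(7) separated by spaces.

6 3 4 2 5 7 1

(st)(x) = s(t(x)). Computing each image: s(t(1)) = s(6) = 6, s(t(2)) = s(3) = 3, s(t(3)) = s(7) = 4, s(t(4)) = s(2) = 2, s(t(5)) = s(5) = 5, s(t(6)) = s(1) = 7, s(t(7)) = s(4) = 1.
Hence st = [6 3 4 2 5 7 1].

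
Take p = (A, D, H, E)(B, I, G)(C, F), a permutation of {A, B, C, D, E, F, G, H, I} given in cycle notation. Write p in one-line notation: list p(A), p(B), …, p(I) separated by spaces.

Each element maps to the next entry in its cycle (wrapping to the front): A→D, B→I, C→F, D→H, E→A, F→C, G→B, H→E, I→G.
Listing these in domain order gives D I F H A C B E G.

D I F H A C B E G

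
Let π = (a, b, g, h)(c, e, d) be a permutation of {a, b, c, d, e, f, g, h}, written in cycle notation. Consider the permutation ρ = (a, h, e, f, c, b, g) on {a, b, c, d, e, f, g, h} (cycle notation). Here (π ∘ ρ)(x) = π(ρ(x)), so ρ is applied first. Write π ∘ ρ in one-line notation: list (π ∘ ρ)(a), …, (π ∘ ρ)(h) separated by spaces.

(π ∘ ρ)(x) = π(ρ(x)). Computing each image: π(ρ(a)) = π(h) = a, π(ρ(b)) = π(g) = h, π(ρ(c)) = π(b) = g, π(ρ(d)) = π(d) = c, π(ρ(e)) = π(f) = f, π(ρ(f)) = π(c) = e, π(ρ(g)) = π(a) = b, π(ρ(h)) = π(e) = d.
Hence π ∘ ρ = [a h g c f e b d].

a h g c f e b d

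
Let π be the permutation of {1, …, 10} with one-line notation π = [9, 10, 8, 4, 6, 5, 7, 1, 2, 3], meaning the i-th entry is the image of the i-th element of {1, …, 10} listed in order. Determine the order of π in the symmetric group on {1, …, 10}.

6

The disjoint-cycle form of π has cycle lengths 6, 2, 1, 1.
The order of π is the least common multiple of its cycle lengths: lcm(6, 2) = 6.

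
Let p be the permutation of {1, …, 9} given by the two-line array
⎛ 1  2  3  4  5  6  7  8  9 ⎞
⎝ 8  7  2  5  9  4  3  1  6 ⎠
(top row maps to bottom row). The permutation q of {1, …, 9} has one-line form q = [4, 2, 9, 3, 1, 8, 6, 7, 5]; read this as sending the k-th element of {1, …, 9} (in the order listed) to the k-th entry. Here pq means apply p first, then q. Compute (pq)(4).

1

(pq)(4) = q(p(4)). p(4) = 5, then q(5) = 1. So (pq)(4) = 1.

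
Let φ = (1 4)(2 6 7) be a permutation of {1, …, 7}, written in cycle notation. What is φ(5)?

5 does not appear in any cycle of φ, so it is a fixed point: φ(5) = 5.

5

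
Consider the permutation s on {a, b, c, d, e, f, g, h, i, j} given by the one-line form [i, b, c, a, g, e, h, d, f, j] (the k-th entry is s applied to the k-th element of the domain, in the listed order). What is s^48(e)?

Tracing e → g → … returns to e after 7 steps, so e lies in a 7-cycle (a i f e g h d).
Since the cycle has length 7, s^48 acts on it the same as s^6 (48 mod 7 = 6).
Stepping 6 places around the cycle: e → g → h → d → a → i → f.

f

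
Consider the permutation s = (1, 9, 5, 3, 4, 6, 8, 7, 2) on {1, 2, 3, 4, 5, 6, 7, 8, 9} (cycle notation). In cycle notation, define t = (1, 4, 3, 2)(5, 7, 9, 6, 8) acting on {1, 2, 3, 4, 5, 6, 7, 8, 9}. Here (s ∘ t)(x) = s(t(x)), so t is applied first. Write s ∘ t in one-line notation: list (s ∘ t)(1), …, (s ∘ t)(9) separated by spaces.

(s ∘ t)(x) = s(t(x)). Computing each image: s(t(1)) = s(4) = 6, s(t(2)) = s(1) = 9, s(t(3)) = s(2) = 1, s(t(4)) = s(3) = 4, s(t(5)) = s(7) = 2, s(t(6)) = s(8) = 7, s(t(7)) = s(9) = 5, s(t(8)) = s(5) = 3, s(t(9)) = s(6) = 8.
Hence s ∘ t = [6 9 1 4 2 7 5 3 8].

6 9 1 4 2 7 5 3 8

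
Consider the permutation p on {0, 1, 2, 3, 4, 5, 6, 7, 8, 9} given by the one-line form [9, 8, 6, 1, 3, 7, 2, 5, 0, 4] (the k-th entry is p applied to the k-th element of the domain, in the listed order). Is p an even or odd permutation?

odd

In disjoint-cycle form the cycle lengths are 6, 2, 2.
A cycle of length ℓ contributes ℓ−1 transpositions, so p is a product of 5 + 1 + 1 = 7 transpositions — odd.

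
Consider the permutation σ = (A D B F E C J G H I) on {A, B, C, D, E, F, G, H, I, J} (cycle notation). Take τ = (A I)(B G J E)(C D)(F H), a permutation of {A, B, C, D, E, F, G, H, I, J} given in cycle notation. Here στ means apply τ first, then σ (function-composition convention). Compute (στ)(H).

E

First apply τ: τ(H) = F, then σ(F) = E. Thus (στ)(H) = E.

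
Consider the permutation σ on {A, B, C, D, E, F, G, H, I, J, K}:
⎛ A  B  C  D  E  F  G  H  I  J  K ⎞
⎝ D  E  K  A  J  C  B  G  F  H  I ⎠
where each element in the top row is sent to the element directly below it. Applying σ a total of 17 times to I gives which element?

F

Tracing I → F → … returns to I after 4 steps, so I lies in a 4-cycle (C, K, I, F).
On a 4-cycle, σ^4 is the identity, so σ^17 = σ^1 there (17 ≡ 1 mod 4).
Stepping 1 place around the cycle: I → F.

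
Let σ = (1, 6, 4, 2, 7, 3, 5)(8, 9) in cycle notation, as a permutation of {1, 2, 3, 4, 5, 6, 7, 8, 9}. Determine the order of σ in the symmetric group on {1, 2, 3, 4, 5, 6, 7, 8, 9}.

14

The cycle type of σ is (7, 2).
The order is lcm(7, 2) = 14.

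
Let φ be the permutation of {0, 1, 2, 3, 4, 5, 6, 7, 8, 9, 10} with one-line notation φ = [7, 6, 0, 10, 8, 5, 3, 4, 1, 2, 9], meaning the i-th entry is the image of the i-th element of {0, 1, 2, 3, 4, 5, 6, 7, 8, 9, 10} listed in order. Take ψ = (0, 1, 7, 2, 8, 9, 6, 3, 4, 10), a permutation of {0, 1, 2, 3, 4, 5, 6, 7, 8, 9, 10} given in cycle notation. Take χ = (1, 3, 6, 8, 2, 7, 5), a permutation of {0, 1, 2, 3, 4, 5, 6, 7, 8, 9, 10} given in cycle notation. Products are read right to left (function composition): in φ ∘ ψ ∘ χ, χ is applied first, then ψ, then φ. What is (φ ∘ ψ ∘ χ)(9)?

3

Chase 9: χ(9) = 9; ψ(9) = 6; φ(6) = 3. Hence (φ ∘ ψ ∘ χ)(9) = 3.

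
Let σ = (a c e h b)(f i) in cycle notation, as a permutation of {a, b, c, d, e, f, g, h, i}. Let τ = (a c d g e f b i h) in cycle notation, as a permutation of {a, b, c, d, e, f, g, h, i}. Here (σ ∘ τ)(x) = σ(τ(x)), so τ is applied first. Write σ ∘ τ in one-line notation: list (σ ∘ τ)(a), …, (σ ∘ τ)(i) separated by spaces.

e f d g i a h c b

Chase each element through τ then σ: a → c → e; b → i → f; c → d → d; d → g → g; e → f → i; f → b → a; g → e → h; h → a → c; i → h → b.
So σ ∘ τ in one-line form is e f d g i a h c b.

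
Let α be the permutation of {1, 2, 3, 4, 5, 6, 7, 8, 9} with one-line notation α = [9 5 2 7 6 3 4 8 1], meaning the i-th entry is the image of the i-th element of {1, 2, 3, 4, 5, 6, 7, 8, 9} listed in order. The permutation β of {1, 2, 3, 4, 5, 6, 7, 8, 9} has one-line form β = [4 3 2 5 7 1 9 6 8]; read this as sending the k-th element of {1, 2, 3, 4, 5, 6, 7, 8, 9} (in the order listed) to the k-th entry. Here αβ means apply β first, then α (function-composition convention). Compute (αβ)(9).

(αβ)(9) = α(β(9)). β(9) = 8, then α(8) = 8. So (αβ)(9) = 8.

8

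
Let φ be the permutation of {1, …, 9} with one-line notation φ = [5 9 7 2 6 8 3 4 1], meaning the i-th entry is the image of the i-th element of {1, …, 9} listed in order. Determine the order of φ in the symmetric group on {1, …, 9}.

14

Writing φ as disjoint cycles, the cycle lengths are 7, 2.
The order of φ is the least common multiple of its cycle lengths: lcm(7, 2) = 14.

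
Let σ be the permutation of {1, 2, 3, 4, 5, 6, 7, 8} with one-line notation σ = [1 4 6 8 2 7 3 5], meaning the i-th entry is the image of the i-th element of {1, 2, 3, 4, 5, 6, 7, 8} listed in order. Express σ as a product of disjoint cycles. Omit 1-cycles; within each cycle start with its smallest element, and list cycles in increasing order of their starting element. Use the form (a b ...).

Start at 2 and follow images: 2 → 4 → 8 → 5 → 2, giving the cycle (2 4 8 5).
Repeating from the next unused element and collecting all non-trivial cycles gives (2 4 8 5)(3 6 7).

(2 4 8 5)(3 6 7)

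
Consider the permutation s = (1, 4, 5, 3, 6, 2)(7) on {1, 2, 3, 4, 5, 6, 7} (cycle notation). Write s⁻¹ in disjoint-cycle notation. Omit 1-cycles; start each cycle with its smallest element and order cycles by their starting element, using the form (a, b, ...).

(1, 2, 6, 3, 5, 4)

The inverse reverses each cycle.
After reversing and putting each cycle's least element first, s⁻¹ = (1, 2, 6, 3, 5, 4).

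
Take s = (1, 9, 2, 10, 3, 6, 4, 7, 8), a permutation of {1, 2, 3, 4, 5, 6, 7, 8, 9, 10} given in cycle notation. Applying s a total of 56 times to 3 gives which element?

4

3 lies in the 9-cycle (1, 9, 2, 10, 3, 6, 4, 7, 8).
On a 9-cycle, s^9 is the identity, so s^56 = s^2 there (56 ≡ 2 mod 9).
Advancing 2 steps from 3: 3 → 6 → 4.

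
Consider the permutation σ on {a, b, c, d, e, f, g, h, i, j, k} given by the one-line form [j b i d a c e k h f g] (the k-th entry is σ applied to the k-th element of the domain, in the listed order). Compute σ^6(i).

Tracing i → h → … returns to i after 9 steps, so i lies in a 9-cycle (a, j, f, c, i, h, k, g, e).
Advancing 6 steps from i: i → h → k → g → e → a → j.

j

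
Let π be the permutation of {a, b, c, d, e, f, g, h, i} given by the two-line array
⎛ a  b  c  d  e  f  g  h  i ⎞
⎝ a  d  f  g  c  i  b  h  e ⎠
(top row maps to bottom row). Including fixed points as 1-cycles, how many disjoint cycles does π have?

The cycle decomposition is (a)(b, d, g)(c, f, i, e)(h), which has 4 cycles (counting 1-cycles).

4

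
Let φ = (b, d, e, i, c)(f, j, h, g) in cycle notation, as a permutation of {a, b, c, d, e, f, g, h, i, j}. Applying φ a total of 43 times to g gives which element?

g lies in the 4-cycle (f, j, h, g).
Powers repeat with period 4 on this cycle, and 43 mod 4 = 3, so φ^43(g) = φ^3(g).
Stepping 3 places around the cycle: g → f → j → h.

h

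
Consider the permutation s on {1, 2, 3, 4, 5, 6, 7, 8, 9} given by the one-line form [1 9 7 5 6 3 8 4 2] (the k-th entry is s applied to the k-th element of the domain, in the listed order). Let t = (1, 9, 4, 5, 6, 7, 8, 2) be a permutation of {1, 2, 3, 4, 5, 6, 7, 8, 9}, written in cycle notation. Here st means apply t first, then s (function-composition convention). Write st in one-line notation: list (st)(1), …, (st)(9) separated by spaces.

(st)(x) = s(t(x)). Computing each image: s(t(1)) = s(9) = 2, s(t(2)) = s(1) = 1, s(t(3)) = s(3) = 7, s(t(4)) = s(5) = 6, s(t(5)) = s(6) = 3, s(t(6)) = s(7) = 8, s(t(7)) = s(8) = 4, s(t(8)) = s(2) = 9, s(t(9)) = s(4) = 5.
Hence st = [2 1 7 6 3 8 4 9 5].

2 1 7 6 3 8 4 9 5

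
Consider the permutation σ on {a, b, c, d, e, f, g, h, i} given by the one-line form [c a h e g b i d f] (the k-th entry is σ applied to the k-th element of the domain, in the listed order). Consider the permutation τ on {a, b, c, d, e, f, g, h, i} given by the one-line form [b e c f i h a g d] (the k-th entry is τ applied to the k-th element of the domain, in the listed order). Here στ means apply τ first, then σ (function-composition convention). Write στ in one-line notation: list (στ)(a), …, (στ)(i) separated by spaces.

(στ)(x) = σ(τ(x)). Computing each image: σ(τ(a)) = σ(b) = a, σ(τ(b)) = σ(e) = g, σ(τ(c)) = σ(c) = h, σ(τ(d)) = σ(f) = b, σ(τ(e)) = σ(i) = f, σ(τ(f)) = σ(h) = d, σ(τ(g)) = σ(a) = c, σ(τ(h)) = σ(g) = i, σ(τ(i)) = σ(d) = e.
Hence στ = [a g h b f d c i e].

a g h b f d c i e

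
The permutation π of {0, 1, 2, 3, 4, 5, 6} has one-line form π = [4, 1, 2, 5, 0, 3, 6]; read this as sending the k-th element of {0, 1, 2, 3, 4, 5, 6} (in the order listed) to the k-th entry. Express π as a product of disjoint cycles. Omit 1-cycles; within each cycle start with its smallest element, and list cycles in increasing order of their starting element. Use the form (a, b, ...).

(0, 4)(3, 5)

Iterating π from 0 gives 0 → 4 → 0; that is the 2-cycle (0, 4).
Continuing from each remaining unvisited element yields (0, 4)(3, 5).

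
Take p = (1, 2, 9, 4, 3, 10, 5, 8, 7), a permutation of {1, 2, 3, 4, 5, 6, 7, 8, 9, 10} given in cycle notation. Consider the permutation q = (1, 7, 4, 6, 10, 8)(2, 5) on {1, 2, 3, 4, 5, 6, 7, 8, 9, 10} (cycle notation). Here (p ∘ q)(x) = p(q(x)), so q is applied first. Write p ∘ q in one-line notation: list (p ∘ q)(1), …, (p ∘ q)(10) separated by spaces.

1 8 10 6 9 5 3 2 4 7

(p ∘ q)(x) = p(q(x)). Computing each image: p(q(1)) = p(7) = 1, p(q(2)) = p(5) = 8, p(q(3)) = p(3) = 10, p(q(4)) = p(6) = 6, p(q(5)) = p(2) = 9, p(q(6)) = p(10) = 5, p(q(7)) = p(4) = 3, p(q(8)) = p(1) = 2, p(q(9)) = p(9) = 4, p(q(10)) = p(8) = 7.
Hence p ∘ q = [1 8 10 6 9 5 3 2 4 7].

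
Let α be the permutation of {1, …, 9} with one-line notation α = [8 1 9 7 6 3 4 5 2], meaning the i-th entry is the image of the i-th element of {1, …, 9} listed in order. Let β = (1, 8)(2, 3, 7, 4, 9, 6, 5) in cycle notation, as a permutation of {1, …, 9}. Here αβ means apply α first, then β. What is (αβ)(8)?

First apply α: α(8) = 5, then β(5) = 2. Thus (αβ)(8) = 2.

2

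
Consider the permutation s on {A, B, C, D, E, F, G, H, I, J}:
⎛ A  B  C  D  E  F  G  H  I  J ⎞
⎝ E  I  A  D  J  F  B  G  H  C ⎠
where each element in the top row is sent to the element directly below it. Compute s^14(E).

C

Tracing E → J → … returns to E after 4 steps, so E lies in a 4-cycle (A E J C).
On a 4-cycle, s^4 is the identity, so s^14 = s^2 there (14 ≡ 2 mod 4).
Stepping 2 places around the cycle: E → J → C.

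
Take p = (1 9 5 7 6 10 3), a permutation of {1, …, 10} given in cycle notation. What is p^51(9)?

9 lies in the 7-cycle (1 9 5 7 6 10 3).
Powers repeat with period 7 on this cycle, and 51 mod 7 = 2, so p^51(9) = p^2(9).
Stepping 2 places around the cycle: 9 → 5 → 7.

7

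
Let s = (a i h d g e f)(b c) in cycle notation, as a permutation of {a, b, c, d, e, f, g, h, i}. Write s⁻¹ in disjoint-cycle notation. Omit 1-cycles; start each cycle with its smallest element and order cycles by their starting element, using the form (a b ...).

The inverse reverses each cycle.
After reversing and putting each cycle's least element first, s⁻¹ = (a f e g d h i)(b c).

(a f e g d h i)(b c)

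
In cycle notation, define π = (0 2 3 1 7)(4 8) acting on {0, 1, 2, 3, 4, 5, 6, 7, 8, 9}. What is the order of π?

10

The cycle type of π is (5, 2, 1, 1, 1).
The order of π is the least common multiple of its cycle lengths: lcm(5, 2) = 10.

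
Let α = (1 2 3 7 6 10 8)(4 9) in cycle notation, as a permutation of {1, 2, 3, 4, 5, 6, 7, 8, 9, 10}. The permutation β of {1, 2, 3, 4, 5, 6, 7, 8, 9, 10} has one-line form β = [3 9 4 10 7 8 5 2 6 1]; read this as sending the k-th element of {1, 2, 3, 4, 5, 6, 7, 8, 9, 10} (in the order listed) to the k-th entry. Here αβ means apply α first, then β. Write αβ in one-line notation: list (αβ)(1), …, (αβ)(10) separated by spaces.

(αβ)(x) = β(α(x)). Computing each image: β(α(1)) = β(2) = 9, β(α(2)) = β(3) = 4, β(α(3)) = β(7) = 5, β(α(4)) = β(9) = 6, β(α(5)) = β(5) = 7, β(α(6)) = β(10) = 1, β(α(7)) = β(6) = 8, β(α(8)) = β(1) = 3, β(α(9)) = β(4) = 10, β(α(10)) = β(8) = 2.
Hence αβ = [9 4 5 6 7 1 8 3 10 2].

9 4 5 6 7 1 8 3 10 2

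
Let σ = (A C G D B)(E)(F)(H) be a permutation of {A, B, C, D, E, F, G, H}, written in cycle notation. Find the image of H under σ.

The 1-cycle (H) fixes H, so σ(H) = H.

H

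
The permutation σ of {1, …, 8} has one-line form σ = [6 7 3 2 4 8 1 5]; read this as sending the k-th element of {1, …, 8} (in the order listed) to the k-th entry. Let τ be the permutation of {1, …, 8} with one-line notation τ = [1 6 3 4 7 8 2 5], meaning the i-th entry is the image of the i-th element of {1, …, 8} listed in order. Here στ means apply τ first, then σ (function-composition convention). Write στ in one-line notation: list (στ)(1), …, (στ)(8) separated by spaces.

For each element, apply τ then σ: 1 → 1 → 6; 2 → 6 → 8; 3 → 3 → 3; 4 → 4 → 2; 5 → 7 → 1; 6 → 8 → 5; 7 → 2 → 7; 8 → 5 → 4.
Collecting the images, στ = [6 8 3 2 1 5 7 4].

6 8 3 2 1 5 7 4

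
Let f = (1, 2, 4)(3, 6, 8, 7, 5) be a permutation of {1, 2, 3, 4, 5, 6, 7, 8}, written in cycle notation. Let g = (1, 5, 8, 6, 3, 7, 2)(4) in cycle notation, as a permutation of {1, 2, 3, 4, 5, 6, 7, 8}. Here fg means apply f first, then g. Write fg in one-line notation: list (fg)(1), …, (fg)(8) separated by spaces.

(fg)(x) = g(f(x)). Computing each image: g(f(1)) = g(2) = 1, g(f(2)) = g(4) = 4, g(f(3)) = g(6) = 3, g(f(4)) = g(1) = 5, g(f(5)) = g(3) = 7, g(f(6)) = g(8) = 6, g(f(7)) = g(5) = 8, g(f(8)) = g(7) = 2.
Hence fg = [1 4 3 5 7 6 8 2].

1 4 3 5 7 6 8 2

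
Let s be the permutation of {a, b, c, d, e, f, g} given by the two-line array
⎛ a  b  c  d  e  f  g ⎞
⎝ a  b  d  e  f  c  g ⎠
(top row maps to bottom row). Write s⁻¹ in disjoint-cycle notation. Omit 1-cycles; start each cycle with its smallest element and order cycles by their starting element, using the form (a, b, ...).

First write s in disjoint cycles: (c, d, e, f).
Reversing each cycle (and rotating so the smallest element leads) gives s⁻¹ = (c, f, e, d).

(c, f, e, d)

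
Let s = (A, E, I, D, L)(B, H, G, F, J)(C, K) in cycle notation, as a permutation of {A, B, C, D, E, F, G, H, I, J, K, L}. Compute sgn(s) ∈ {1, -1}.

The cycle lengths are 5, 5, 2.
A cycle of length ℓ contributes ℓ−1 transpositions, so s is a product of 4 + 4 + 1 = 9 transpositions — odd.

-1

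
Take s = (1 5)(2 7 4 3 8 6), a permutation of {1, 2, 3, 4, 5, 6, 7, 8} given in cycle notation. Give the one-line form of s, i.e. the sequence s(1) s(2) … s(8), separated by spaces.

5 7 8 3 1 2 4 6

Image by image: 1→5, 2→7, 3→8, 4→3, 5→1, 6→2, 7→4, 8→6.
So the one-line form is 5 7 8 3 1 2 4 6.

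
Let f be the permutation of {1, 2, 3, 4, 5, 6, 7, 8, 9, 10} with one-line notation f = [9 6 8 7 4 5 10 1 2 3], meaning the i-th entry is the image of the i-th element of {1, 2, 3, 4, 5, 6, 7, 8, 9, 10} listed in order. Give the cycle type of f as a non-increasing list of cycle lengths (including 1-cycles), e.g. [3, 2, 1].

The disjoint cycles are (1 9 2 6 5 4 7 10 3 8), with lengths 10 in non-increasing order.

[10]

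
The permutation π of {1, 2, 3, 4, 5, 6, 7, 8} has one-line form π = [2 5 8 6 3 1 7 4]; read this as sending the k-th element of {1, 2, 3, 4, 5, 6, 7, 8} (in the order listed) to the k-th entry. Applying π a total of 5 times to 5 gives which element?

Tracing 5 → 3 → … returns to 5 after 7 steps, so 5 lies in a 7-cycle (1 2 5 3 8 4 6).
Stepping 5 places around the cycle: 5 → 3 → 8 → 4 → 6 → 1.

1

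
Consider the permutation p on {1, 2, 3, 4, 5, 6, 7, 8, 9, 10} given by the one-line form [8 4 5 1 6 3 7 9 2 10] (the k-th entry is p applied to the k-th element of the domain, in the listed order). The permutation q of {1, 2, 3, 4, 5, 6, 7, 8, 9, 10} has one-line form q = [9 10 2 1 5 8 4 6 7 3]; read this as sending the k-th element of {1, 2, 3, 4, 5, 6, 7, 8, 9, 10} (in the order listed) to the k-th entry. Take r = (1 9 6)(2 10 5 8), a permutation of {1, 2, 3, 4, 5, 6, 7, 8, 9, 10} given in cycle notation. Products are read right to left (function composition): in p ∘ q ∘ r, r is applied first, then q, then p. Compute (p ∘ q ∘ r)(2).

Apply the permutations in order: r(2) = 10, then q(10) = 3, then p(3) = 5. So (p ∘ q ∘ r)(2) = 5.

5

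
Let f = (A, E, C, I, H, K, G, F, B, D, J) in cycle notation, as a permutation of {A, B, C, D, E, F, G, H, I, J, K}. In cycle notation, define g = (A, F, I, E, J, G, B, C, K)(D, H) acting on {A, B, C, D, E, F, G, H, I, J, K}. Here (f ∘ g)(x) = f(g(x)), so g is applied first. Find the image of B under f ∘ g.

I

g(B) = C, then f(C) = I; composing gives (f ∘ g)(B) = I.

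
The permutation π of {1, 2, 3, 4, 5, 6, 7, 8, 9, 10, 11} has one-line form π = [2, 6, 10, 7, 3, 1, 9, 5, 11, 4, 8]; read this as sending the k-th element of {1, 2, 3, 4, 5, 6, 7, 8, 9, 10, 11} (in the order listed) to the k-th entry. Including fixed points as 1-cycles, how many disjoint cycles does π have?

2

The cycle decomposition is (1, 2, 6)(3, 10, 4, 7, 9, 11, 8, 5), which has 2 cycles (counting 1-cycles).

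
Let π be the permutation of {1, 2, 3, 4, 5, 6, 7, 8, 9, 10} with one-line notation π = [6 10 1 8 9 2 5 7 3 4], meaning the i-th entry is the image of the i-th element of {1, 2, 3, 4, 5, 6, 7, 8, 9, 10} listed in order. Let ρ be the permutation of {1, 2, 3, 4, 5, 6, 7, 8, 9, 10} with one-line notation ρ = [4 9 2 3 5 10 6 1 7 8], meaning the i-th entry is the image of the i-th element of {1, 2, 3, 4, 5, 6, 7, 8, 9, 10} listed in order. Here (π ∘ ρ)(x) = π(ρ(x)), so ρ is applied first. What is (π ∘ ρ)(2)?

First apply ρ: ρ(2) = 9, then π(9) = 3. Thus (π ∘ ρ)(2) = 3.

3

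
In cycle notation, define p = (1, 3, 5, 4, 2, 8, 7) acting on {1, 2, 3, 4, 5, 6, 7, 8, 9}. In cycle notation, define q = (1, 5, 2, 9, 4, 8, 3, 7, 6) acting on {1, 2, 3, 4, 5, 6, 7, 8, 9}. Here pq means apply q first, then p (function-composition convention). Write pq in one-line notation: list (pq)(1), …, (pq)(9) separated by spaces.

4 9 1 7 8 3 6 5 2

(pq)(x) = p(q(x)). Computing each image: p(q(1)) = p(5) = 4, p(q(2)) = p(9) = 9, p(q(3)) = p(7) = 1, p(q(4)) = p(8) = 7, p(q(5)) = p(2) = 8, p(q(6)) = p(1) = 3, p(q(7)) = p(6) = 6, p(q(8)) = p(3) = 5, p(q(9)) = p(4) = 2.
Hence pq = [4 9 1 7 8 3 6 5 2].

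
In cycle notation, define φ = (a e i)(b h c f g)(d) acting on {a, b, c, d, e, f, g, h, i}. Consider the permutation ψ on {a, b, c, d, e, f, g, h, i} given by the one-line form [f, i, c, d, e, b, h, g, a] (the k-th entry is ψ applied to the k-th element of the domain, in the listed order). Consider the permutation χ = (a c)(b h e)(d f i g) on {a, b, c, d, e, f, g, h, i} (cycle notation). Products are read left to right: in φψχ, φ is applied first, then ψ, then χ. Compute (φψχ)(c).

Apply the permutations in order: φ(c) = f, then ψ(f) = b, then χ(b) = h. So (φψχ)(c) = h.

h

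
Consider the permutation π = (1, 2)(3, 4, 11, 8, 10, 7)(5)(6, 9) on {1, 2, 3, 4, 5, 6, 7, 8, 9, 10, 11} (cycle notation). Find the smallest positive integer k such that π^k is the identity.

6

The disjoint cycles have lengths 6, 2, 2, 1.
The order is lcm(6, 2, 2) = 6.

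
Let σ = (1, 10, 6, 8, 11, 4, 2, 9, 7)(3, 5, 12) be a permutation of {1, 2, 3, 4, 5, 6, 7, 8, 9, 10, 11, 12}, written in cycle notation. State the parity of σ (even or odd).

even

The cycle lengths are 9, 3.
A cycle is odd iff its length is even; σ has 0 even-length cycles, so sgn(σ) = (−1)^0 and σ is even.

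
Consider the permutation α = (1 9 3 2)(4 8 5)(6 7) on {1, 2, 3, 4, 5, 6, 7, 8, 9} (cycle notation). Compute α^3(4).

4

4 lies in the 3-cycle (4 8 5).
On a 3-cycle, α^3 is the identity, so α^3 = α^0 there (3 ≡ 0 mod 3).
So α^3(4) = 4.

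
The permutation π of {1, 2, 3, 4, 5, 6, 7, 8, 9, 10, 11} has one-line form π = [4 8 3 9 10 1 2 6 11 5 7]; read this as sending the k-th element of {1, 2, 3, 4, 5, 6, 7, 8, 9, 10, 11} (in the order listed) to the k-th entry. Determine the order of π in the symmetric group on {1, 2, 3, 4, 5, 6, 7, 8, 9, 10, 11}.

Decomposing into disjoint cycles gives cycle lengths 8, 2, 1.
The order of π is the least common multiple of its cycle lengths: lcm(8, 2) = 8.

8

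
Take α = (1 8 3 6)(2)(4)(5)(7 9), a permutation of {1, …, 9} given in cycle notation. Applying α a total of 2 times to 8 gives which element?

6

8 lies in the 4-cycle (1 8 3 6).
Stepping 2 places around the cycle: 8 → 3 → 6.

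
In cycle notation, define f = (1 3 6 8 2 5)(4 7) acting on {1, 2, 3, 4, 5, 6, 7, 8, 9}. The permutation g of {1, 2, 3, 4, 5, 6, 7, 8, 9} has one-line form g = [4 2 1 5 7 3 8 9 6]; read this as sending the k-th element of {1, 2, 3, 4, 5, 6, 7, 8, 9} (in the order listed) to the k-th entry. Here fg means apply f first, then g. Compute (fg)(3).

f(3) = 6, then g(6) = 3; composing gives (fg)(3) = 3.

3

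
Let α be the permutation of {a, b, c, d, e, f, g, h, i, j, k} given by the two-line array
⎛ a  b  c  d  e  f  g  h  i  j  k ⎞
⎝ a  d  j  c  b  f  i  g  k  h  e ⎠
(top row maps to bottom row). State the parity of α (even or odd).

even

In disjoint-cycle form the cycle lengths are 9, 1, 1.
A cycle of length ℓ contributes ℓ−1 transpositions, so α is a product of 8 transpositions — even.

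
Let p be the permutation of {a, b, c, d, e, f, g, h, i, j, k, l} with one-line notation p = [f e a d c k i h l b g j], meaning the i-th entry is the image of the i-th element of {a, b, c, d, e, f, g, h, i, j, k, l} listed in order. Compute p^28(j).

i

Tracing j → b → … returns to j after 10 steps, so j lies in a 10-cycle (a f k g i l j b e c).
Since the cycle has length 10, p^28 acts on it the same as p^8 (28 mod 10 = 8).
Advancing 8 steps from j: j → b → e → c → a → f → k → g → i.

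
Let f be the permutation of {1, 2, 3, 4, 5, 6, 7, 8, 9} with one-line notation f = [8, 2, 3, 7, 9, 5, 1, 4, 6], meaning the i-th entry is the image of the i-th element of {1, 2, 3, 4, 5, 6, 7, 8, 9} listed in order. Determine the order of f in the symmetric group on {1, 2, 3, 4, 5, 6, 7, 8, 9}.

The disjoint-cycle form of f has cycle lengths 4, 3, 1, 1.
The order is lcm(4, 3) = 12.

12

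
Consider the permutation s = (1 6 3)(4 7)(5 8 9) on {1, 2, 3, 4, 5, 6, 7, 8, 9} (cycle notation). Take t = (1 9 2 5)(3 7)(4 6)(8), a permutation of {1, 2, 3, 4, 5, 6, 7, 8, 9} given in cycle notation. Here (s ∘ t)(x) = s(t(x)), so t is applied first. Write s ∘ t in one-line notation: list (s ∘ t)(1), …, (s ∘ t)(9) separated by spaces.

For each element, apply t then s: 1 → 9 → 5; 2 → 5 → 8; 3 → 7 → 4; 4 → 6 → 3; 5 → 1 → 6; 6 → 4 → 7; 7 → 3 → 1; 8 → 8 → 9; 9 → 2 → 2.
So s ∘ t in one-line form is 5 8 4 3 6 7 1 9 2.

5 8 4 3 6 7 1 9 2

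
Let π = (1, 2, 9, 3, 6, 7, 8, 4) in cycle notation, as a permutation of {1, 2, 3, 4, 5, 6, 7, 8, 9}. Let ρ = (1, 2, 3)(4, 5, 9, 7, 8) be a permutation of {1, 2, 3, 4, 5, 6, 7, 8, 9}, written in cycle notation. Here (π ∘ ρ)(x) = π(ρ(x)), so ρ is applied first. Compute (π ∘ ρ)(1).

9

(π ∘ ρ)(1) = π(ρ(1)). ρ(1) = 2, then π(2) = 9. So (π ∘ ρ)(1) = 9.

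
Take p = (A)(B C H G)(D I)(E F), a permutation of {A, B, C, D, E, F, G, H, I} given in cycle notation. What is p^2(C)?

C lies in the 4-cycle (B C H G).
Stepping 2 places around the cycle: C → H → G.

G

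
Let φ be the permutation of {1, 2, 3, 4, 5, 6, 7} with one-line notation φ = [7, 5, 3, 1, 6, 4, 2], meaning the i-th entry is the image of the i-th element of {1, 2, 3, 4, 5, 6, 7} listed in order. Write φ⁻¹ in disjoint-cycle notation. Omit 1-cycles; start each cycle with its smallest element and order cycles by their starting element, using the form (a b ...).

(1 4 6 5 2 7)

The cycle decomposition of φ is (1 7 2 5 6 4).
Reversing each cycle (and rotating so the smallest element leads) gives φ⁻¹ = (1 4 6 5 2 7).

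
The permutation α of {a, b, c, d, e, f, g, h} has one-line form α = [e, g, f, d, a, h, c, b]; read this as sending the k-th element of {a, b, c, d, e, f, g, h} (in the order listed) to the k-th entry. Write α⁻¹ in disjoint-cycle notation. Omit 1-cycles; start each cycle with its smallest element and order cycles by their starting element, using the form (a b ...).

(a e)(b h f c g)

The cycle decomposition of α is (a e)(b g c f h).
The inverse reverses every cycle; in canonical form, α⁻¹ = (a e)(b h f c g).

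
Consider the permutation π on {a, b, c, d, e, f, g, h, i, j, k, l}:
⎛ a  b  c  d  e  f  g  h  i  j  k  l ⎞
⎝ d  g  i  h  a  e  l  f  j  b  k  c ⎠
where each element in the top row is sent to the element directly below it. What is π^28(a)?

Tracing a → d → … returns to a after 5 steps, so a lies in a 5-cycle (a, d, h, f, e).
On a 5-cycle, π^5 is the identity, so π^28 = π^3 there (28 ≡ 3 mod 5).
Advancing 3 steps from a: a → d → h → f.

f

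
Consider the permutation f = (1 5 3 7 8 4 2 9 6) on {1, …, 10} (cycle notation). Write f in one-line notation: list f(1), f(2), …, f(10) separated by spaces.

Image by image: 1→5, 2→9, 3→7, 4→2, 5→3, 6→1, 7→8, 8→4, 9→6, 10→10.
Listing these in domain order gives 5 9 7 2 3 1 8 4 6 10.

5 9 7 2 3 1 8 4 6 10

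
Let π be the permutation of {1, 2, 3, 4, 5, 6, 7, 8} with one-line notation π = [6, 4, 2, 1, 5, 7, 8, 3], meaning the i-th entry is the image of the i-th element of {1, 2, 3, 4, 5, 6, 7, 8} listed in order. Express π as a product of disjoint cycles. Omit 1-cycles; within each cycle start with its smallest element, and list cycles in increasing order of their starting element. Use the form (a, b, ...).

Start at 1 and follow images: 1 → 6 → 7 → 8 → 3 → 2 → 4 → 1, giving the cycle (1, 6, 7, 8, 3, 2, 4).
Continuing from each remaining unvisited element yields (1, 6, 7, 8, 3, 2, 4).

(1, 6, 7, 8, 3, 2, 4)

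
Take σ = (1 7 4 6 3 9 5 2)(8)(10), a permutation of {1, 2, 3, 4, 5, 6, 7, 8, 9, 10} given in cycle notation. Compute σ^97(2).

1

2 lies in the 8-cycle (1 7 4 6 3 9 5 2).
Powers repeat with period 8 on this cycle, and 97 mod 8 = 1, so σ^97(2) = σ^1(2).
Advancing 1 step from 2: 2 → 1.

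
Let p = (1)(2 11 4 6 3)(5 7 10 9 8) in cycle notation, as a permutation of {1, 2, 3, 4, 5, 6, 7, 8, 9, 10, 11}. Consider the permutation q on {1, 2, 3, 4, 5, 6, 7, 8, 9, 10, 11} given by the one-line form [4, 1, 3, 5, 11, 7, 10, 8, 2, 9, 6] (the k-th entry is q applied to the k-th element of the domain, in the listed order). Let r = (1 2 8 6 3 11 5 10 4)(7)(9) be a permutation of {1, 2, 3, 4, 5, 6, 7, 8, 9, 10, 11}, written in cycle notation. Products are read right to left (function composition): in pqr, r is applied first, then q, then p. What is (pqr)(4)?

6

Chase 4: r(4) = 1; q(1) = 4; p(4) = 6. Hence (pqr)(4) = 6.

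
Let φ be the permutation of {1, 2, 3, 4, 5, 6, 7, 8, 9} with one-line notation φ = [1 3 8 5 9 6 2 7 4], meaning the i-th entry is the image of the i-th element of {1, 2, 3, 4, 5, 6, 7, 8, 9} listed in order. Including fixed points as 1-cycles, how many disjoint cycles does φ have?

The cycle decomposition is (1)(2 3 8 7)(4 5 9)(6), which has 4 cycles (counting 1-cycles).

4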